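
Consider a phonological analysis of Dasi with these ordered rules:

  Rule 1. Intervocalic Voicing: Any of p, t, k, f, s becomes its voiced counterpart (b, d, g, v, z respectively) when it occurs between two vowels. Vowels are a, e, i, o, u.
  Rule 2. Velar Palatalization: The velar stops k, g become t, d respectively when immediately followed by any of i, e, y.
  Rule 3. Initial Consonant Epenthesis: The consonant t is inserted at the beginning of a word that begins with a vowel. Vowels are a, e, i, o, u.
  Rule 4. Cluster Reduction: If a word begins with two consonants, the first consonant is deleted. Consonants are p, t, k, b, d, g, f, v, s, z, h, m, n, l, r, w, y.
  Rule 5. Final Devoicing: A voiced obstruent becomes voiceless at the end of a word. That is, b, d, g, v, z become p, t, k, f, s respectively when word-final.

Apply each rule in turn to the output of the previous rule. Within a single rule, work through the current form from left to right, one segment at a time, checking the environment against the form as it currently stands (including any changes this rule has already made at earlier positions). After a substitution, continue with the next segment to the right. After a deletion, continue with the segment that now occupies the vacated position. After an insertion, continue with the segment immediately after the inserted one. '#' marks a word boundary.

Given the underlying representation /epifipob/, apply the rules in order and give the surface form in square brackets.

[tebivibop]

Rule 1 Intervocalic Voicing: [epifipob] → [ebivibob]
Rule 2 Velar Palatalization: no change — [ebivibob]
Rule 3 Initial Consonant Epenthesis: [ebivibob] → [tebivibob]
Rule 4 Cluster Reduction: no change — [tebivibob]
Rule 5 Final Devoicing: [tebivibob] → [tebivibop]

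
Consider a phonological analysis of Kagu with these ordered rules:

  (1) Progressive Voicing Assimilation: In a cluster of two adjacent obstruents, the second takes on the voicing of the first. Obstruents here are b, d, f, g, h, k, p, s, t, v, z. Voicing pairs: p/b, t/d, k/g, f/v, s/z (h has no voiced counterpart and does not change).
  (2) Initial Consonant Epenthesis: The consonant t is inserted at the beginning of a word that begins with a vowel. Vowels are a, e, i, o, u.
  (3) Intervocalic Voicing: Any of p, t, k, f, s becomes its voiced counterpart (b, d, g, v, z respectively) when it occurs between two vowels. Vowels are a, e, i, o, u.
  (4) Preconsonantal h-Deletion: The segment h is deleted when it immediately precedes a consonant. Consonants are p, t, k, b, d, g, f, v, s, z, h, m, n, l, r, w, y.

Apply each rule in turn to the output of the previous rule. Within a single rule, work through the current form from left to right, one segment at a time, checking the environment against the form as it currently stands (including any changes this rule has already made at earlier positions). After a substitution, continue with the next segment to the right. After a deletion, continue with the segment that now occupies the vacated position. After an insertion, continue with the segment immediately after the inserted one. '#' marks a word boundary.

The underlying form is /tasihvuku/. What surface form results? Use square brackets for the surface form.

(1) Progressive Voicing Assimilation: [tasihvuku] → [tasihfuku]
(2) Initial Consonant Epenthesis: no change — [tasihfuku]
(3) Intervocalic Voicing: [tasihfuku] → [tazihfugu]
(4) Preconsonantal h-Deletion: [tazihfugu] → [tazifugu]

[tazifugu]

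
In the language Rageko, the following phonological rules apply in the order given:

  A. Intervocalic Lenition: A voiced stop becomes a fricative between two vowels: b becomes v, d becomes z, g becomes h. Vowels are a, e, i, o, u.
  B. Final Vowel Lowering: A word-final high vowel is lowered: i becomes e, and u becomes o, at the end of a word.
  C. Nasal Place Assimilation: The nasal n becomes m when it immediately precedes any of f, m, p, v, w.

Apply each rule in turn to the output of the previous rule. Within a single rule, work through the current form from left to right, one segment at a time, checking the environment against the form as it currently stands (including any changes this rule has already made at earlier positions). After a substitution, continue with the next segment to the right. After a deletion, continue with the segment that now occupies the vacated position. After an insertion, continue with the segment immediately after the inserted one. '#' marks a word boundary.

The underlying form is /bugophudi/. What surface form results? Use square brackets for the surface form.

[buhophuze]

A Intervocalic Lenition: [bugophudi] → [buhophuzi]
B Final Vowel Lowering: [buhophuzi] → [buhophuze]
C Nasal Place Assimilation: no change — [buhophuze]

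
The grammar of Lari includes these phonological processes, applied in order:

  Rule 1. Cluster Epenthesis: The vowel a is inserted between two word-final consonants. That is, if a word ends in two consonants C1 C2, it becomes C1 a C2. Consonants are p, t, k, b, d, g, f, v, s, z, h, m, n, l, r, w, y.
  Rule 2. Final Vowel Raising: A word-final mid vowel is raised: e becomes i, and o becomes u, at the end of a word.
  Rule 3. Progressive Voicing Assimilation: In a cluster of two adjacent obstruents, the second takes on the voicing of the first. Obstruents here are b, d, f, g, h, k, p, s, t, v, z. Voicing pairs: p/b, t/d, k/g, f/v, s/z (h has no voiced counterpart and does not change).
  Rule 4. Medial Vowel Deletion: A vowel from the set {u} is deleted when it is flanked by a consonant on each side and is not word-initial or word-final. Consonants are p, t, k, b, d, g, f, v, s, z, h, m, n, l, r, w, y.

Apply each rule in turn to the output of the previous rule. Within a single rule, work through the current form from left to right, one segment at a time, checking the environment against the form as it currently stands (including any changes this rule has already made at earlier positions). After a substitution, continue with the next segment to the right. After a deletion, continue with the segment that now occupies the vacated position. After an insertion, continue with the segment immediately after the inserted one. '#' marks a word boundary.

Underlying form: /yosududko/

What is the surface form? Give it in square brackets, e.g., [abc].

Rule 1 Cluster Epenthesis: no change — [yosududko]
Rule 2 Final Vowel Raising: [yosududko] → [yosududku]
Rule 3 Progressive Voicing Assimilation: [yosududku] → [yosududgu]
Rule 4 Medial Vowel Deletion: [yosududgu] → [yosddgu]

[yosddgu]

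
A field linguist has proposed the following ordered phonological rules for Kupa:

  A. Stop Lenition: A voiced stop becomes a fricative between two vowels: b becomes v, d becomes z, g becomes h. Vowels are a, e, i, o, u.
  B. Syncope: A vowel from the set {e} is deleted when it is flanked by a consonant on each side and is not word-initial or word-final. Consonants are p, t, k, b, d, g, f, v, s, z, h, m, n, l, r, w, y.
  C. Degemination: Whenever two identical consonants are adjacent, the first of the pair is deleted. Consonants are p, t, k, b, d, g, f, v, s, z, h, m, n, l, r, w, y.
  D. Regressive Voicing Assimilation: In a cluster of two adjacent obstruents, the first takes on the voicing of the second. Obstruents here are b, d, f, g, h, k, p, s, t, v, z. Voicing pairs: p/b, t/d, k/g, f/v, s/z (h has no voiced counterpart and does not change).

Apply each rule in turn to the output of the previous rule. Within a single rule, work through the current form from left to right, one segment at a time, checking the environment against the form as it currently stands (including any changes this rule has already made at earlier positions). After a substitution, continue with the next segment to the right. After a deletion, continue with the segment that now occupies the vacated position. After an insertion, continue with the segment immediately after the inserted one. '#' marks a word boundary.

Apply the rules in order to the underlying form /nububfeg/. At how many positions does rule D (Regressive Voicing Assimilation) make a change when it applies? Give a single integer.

2

A Stop Lenition: [nububfeg] → [nuvubfeg]
B Syncope: [nuvubfeg] → [nuvubfg]
C Degemination: no change — [nuvubfg]
D Regressive Voicing Assimilation: [nuvubfg] → [nuvupvg]
Rule D changed 2 position(s).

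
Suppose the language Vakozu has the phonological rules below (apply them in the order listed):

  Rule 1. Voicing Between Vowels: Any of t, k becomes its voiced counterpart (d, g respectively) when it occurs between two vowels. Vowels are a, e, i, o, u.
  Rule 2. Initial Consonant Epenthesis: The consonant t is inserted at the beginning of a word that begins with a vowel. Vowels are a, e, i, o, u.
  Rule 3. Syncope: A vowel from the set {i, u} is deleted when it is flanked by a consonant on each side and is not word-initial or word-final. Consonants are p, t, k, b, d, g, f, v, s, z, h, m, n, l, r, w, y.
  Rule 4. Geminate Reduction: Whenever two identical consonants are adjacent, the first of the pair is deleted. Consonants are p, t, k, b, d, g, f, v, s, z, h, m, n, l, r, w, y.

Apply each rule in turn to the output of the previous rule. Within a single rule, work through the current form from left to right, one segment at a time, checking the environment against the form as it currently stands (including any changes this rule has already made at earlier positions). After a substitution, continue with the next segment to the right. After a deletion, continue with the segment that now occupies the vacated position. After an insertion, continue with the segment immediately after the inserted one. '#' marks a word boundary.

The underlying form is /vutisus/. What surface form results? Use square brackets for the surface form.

Rule 1 Voicing Between Vowels: [vutisus] → [vudisus]
Rule 2 Initial Consonant Epenthesis: no change — [vudisus]
Rule 3 Syncope: [vudisus] → [vdss]
Rule 4 Geminate Reduction: [vdss] → [vds]

[vds]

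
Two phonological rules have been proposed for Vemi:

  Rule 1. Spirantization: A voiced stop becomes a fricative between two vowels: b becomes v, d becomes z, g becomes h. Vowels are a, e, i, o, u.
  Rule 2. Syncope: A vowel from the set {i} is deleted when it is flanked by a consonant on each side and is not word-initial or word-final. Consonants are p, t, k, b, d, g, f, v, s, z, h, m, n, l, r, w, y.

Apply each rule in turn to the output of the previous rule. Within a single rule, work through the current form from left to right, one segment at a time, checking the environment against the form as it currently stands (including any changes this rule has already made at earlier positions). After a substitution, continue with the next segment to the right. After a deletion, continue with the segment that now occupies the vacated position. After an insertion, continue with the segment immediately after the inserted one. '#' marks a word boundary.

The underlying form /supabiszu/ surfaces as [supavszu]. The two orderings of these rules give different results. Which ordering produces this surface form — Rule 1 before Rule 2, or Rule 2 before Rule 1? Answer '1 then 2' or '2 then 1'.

Order 1 then 2:
  1 Spirantization: [supabiszu] → [supaviszu]
  2 Syncope: [supaviszu] → [supavszu]
  result: [supavszu]
Order 2 then 1:
  2 Syncope: [supabiszu] → [supabszu]
  1 Spirantization: no change — [supabszu]
  result: [supabszu]

1 then 2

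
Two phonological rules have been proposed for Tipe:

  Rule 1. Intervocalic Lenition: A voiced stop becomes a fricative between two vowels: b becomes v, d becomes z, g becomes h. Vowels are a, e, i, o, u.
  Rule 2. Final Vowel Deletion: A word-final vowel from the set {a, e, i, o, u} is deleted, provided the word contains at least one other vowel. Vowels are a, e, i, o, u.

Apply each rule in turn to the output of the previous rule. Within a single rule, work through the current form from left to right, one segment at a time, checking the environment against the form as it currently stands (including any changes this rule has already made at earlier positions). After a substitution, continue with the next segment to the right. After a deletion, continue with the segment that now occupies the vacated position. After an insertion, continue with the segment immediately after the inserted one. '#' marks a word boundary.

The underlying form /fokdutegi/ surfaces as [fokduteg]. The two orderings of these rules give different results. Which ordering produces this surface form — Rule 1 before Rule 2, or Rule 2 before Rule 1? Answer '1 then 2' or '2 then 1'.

2 then 1

Order 1 then 2:
  1 Intervocalic Lenition: [fokdutegi] → [fokdutehi]
  2 Final Vowel Deletion: [fokdutehi] → [fokduteh]
  result: [fokduteh]
Order 2 then 1:
  2 Final Vowel Deletion: [fokdutegi] → [fokduteg]
  1 Intervocalic Lenition: no change — [fokduteg]
  result: [fokduteg]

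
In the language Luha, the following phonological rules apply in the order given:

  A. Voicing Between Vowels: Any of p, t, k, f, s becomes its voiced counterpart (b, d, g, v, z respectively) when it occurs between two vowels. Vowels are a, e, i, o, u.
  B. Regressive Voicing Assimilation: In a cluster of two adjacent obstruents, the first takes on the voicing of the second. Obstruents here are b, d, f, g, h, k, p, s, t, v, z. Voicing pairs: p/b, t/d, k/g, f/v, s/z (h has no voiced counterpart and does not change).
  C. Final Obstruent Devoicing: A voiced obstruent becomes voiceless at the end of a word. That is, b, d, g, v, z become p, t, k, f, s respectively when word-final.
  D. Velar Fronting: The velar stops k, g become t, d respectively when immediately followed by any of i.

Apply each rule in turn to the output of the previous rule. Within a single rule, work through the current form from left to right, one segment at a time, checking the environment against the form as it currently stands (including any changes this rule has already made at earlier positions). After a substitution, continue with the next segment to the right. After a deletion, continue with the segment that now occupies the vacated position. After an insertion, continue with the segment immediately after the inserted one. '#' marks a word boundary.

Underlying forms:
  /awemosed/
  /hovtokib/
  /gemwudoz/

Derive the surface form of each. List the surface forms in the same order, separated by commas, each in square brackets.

[awemozet], [hoftodip], [gemwudos]

/awemosed/:
  A Voicing Between Vowels: [awemosed] → [awemozed]
  B Regressive Voicing Assimilation: no change — [awemozed]
  C Final Obstruent Devoicing: [awemozed] → [awemozet]
  D Velar Fronting: no change — [awemozet]
/hovtokib/:
  A Voicing Between Vowels: [hovtokib] → [hovtogib]
  B Regressive Voicing Assimilation: [hovtogib] → [hoftogib]
  C Final Obstruent Devoicing: [hoftogib] → [hoftogip]
  D Velar Fronting: [hoftogip] → [hoftodip]
/gemwudoz/:
  A Voicing Between Vowels: no change — [gemwudoz]
  B Regressive Voicing Assimilation: no change — [gemwudoz]
  C Final Obstruent Devoicing: [gemwudoz] → [gemwudos]
  D Velar Fronting: no change — [gemwudos]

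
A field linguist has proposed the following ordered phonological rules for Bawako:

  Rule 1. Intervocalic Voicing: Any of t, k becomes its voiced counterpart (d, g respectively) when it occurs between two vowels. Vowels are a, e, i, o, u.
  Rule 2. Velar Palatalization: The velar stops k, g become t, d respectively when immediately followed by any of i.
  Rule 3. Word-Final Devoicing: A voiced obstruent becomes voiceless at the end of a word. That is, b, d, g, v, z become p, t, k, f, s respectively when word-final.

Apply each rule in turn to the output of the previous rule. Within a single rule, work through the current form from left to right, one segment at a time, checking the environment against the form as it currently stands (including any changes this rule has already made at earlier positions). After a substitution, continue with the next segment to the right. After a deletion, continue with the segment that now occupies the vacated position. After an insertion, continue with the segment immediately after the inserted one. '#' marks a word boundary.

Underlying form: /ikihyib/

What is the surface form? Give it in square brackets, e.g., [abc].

[idihyip]

Rule 1 Intervocalic Voicing: [ikihyib] → [igihyib]
Rule 2 Velar Palatalization: [igihyib] → [idihyib]
Rule 3 Word-Final Devoicing: [idihyib] → [idihyip]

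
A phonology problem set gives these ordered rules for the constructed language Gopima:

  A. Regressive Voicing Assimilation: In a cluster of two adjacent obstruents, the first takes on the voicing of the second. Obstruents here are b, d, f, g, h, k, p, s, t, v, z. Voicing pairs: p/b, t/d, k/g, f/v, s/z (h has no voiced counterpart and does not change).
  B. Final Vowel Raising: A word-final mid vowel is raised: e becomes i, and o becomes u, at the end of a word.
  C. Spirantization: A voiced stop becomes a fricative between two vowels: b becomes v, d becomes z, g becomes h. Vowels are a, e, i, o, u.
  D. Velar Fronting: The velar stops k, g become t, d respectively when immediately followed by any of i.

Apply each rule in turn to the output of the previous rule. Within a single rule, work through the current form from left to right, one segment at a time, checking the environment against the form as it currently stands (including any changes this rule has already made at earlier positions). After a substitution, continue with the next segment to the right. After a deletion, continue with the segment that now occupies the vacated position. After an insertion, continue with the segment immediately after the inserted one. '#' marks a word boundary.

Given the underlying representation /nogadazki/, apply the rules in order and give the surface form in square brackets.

[nohazasti]

A Regressive Voicing Assimilation: [nogadazki] → [nogadaski]
B Final Vowel Raising: no change — [nogadaski]
C Spirantization: [nogadaski] → [nohazaski]
D Velar Fronting: [nohazaski] → [nohazasti]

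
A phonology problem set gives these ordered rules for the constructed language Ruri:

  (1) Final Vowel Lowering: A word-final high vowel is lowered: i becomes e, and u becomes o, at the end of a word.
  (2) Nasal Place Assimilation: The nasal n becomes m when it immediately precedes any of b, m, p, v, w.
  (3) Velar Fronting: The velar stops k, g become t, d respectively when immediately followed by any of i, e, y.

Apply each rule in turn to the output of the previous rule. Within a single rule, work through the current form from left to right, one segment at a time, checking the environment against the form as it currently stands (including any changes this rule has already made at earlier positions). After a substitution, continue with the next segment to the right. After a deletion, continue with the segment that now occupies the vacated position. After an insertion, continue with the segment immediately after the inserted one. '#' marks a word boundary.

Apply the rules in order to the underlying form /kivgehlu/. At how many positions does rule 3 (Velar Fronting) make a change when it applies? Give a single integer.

2

(1) Final Vowel Lowering: [kivgehlu] → [kivgehlo]
(2) Nasal Place Assimilation: no change — [kivgehlo]
(3) Velar Fronting: [kivgehlo] → [tivdehlo]
Rule 3 changed 2 position(s).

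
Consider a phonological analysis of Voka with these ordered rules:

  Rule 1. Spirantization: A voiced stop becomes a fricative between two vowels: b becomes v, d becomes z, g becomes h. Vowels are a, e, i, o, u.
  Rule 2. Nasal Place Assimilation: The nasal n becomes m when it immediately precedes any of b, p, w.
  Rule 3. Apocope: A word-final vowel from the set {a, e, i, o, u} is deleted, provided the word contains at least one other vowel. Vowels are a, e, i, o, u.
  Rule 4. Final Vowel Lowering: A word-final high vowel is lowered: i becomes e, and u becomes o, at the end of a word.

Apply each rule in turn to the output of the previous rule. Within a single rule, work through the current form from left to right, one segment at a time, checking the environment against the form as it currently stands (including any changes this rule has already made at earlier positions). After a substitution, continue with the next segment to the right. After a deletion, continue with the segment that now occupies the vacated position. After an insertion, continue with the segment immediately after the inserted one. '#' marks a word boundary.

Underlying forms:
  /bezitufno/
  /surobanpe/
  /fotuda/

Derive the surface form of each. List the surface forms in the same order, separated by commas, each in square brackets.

[bezitufn], [surovamp], [fotuz]

/bezitufno/:
  Rule 1 Spirantization: no change — [bezitufno]
  Rule 2 Nasal Place Assimilation: no change — [bezitufno]
  Rule 3 Apocope: [bezitufno] → [bezitufn]
  Rule 4 Final Vowel Lowering: no change — [bezitufn]
/surobanpe/:
  Rule 1 Spirantization: [surobanpe] → [surovanpe]
  Rule 2 Nasal Place Assimilation: [surovanpe] → [surovampe]
  Rule 3 Apocope: [surovampe] → [surovamp]
  Rule 4 Final Vowel Lowering: no change — [surovamp]
/fotuda/:
  Rule 1 Spirantization: [fotuda] → [fotuza]
  Rule 2 Nasal Place Assimilation: no change — [fotuza]
  Rule 3 Apocope: [fotuza] → [fotuz]
  Rule 4 Final Vowel Lowering: no change — [fotuz]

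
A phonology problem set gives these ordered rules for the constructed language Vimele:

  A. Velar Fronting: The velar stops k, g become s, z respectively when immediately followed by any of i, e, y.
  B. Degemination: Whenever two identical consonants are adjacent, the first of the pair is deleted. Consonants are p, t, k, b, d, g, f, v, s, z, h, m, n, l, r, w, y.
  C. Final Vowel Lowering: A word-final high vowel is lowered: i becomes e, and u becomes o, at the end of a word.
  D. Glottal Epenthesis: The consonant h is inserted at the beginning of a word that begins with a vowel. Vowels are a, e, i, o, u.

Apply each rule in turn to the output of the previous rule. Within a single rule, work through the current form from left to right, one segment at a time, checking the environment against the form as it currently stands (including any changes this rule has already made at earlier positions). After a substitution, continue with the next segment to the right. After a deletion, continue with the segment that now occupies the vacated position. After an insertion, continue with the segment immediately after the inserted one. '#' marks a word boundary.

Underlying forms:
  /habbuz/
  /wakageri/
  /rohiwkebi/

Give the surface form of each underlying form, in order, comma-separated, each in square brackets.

[habuz], [wakazere], [rohiwsebe]

/habbuz/:
  A Velar Fronting: no change — [habbuz]
  B Degemination: [habbuz] → [habuz]
  C Final Vowel Lowering: no change — [habuz]
  D Glottal Epenthesis: no change — [habuz]
/wakageri/:
  A Velar Fronting: [wakageri] → [wakazeri]
  B Degemination: no change — [wakazeri]
  C Final Vowel Lowering: [wakazeri] → [wakazere]
  D Glottal Epenthesis: no change — [wakazere]
/rohiwkebi/:
  A Velar Fronting: [rohiwkebi] → [rohiwsebi]
  B Degemination: no change — [rohiwsebi]
  C Final Vowel Lowering: [rohiwsebi] → [rohiwsebe]
  D Glottal Epenthesis: no change — [rohiwsebe]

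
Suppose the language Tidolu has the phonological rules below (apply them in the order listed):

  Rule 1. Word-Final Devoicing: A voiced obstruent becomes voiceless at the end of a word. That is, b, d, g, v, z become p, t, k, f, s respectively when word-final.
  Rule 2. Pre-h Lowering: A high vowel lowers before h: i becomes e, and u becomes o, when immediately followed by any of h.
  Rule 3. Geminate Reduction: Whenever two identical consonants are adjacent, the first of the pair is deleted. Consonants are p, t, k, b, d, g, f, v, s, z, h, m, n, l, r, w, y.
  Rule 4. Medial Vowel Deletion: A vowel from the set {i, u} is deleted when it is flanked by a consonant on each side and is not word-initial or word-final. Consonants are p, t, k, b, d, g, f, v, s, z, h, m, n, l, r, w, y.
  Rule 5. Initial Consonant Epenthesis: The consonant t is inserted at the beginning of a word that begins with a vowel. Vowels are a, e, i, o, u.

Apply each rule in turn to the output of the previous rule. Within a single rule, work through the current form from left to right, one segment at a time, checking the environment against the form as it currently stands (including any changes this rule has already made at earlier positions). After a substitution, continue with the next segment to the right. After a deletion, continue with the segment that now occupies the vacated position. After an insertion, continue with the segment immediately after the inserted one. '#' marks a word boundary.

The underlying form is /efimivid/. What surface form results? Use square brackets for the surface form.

[tefmvt]

Rule 1 Word-Final Devoicing: [efimivid] → [efimivit]
Rule 2 Pre-h Lowering: no change — [efimivit]
Rule 3 Geminate Reduction: no change — [efimivit]
Rule 4 Medial Vowel Deletion: [efimivit] → [efmvt]
Rule 5 Initial Consonant Epenthesis: [efmvt] → [tefmvt]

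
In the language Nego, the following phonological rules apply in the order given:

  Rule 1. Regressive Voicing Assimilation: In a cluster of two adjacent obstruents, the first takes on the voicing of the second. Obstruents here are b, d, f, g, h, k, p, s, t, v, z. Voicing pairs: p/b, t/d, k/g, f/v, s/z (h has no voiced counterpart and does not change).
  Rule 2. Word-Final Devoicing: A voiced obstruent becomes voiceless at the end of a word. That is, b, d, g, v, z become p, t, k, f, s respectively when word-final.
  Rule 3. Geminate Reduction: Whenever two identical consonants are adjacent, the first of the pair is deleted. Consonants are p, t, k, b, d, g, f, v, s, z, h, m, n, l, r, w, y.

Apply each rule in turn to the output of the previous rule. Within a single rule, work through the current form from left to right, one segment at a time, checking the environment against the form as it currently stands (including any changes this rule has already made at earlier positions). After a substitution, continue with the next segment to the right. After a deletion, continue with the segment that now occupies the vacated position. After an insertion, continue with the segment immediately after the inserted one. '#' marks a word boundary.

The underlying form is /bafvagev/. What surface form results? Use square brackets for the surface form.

[bavagef]

Rule 1 Regressive Voicing Assimilation: [bafvagev] → [bavvagev]
Rule 2 Word-Final Devoicing: [bavvagev] → [bavvagef]
Rule 3 Geminate Reduction: [bavvagef] → [bavagef]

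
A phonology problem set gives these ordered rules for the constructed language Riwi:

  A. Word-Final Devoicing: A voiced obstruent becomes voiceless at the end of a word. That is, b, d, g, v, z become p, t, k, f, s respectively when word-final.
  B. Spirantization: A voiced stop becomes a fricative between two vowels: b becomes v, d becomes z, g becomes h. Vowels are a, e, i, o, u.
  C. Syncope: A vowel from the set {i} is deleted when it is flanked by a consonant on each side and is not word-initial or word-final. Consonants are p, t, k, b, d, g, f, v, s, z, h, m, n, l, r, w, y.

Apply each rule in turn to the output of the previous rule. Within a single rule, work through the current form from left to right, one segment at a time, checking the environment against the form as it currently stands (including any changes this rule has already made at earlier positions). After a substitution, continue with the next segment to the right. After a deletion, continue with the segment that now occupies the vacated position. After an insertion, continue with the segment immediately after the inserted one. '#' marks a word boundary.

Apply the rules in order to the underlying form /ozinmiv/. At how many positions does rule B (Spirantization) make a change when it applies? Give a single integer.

0

A Word-Final Devoicing: [ozinmiv] → [ozinmif]
B Spirantization: no change — [ozinmif]
C Syncope: [ozinmif] → [oznmf]
Rule B changed 0 position(s).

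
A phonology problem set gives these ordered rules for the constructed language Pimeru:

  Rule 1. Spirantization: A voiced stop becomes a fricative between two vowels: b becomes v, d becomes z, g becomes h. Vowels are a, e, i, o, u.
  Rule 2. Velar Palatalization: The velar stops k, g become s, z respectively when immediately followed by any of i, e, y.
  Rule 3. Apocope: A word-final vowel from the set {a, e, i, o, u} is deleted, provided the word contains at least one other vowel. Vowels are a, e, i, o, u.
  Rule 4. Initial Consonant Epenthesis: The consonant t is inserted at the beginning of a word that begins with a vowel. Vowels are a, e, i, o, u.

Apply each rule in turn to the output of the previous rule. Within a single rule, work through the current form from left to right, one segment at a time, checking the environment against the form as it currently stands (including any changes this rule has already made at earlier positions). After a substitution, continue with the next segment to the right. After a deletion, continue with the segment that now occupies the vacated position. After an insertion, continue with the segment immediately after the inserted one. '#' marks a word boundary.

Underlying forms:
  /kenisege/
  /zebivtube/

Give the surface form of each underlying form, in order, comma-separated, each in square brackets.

/kenisege/:
  Rule 1 Spirantization: [kenisege] → [kenisehe]
  Rule 2 Velar Palatalization: [kenisehe] → [senisehe]
  Rule 3 Apocope: [senisehe] → [seniseh]
  Rule 4 Initial Consonant Epenthesis: no change — [seniseh]
/zebivtube/:
  Rule 1 Spirantization: [zebivtube] → [zevivtuve]
  Rule 2 Velar Palatalization: no change — [zevivtuve]
  Rule 3 Apocope: [zevivtuve] → [zevivtuv]
  Rule 4 Initial Consonant Epenthesis: no change — [zevivtuv]

[seniseh], [zevivtuv]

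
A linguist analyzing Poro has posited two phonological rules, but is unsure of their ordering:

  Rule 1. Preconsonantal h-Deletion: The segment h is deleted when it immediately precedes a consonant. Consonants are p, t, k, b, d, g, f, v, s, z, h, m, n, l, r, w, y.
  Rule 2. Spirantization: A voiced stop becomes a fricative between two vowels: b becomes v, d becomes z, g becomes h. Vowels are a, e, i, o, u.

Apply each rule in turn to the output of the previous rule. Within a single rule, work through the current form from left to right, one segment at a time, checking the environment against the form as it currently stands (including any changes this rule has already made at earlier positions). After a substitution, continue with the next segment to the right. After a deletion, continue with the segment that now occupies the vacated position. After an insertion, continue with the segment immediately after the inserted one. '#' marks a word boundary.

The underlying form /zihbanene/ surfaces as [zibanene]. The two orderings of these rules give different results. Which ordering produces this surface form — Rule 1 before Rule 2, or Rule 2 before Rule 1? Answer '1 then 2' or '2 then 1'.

2 then 1

Order 1 then 2:
  1 Preconsonantal h-Deletion: [zihbanene] → [zibanene]
  2 Spirantization: [zibanene] → [zivanene]
  result: [zivanene]
Order 2 then 1:
  2 Spirantization: no change — [zihbanene]
  1 Preconsonantal h-Deletion: [zihbanene] → [zibanene]
  result: [zibanene]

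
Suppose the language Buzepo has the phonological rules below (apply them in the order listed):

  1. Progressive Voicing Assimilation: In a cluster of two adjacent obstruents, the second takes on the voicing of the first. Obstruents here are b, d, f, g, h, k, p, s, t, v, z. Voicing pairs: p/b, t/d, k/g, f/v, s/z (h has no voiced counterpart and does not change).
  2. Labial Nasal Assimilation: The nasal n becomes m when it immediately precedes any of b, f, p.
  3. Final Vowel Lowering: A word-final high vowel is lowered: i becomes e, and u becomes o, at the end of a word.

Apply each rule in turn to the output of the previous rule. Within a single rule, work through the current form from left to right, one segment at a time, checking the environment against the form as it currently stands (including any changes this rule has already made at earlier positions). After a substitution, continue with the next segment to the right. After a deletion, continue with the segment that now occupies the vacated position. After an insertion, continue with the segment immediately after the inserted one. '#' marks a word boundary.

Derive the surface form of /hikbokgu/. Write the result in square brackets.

1 Progressive Voicing Assimilation: [hikbokgu] → [hikpokku]
2 Labial Nasal Assimilation: no change — [hikpokku]
3 Final Vowel Lowering: [hikpokku] → [hikpokko]

[hikpokko]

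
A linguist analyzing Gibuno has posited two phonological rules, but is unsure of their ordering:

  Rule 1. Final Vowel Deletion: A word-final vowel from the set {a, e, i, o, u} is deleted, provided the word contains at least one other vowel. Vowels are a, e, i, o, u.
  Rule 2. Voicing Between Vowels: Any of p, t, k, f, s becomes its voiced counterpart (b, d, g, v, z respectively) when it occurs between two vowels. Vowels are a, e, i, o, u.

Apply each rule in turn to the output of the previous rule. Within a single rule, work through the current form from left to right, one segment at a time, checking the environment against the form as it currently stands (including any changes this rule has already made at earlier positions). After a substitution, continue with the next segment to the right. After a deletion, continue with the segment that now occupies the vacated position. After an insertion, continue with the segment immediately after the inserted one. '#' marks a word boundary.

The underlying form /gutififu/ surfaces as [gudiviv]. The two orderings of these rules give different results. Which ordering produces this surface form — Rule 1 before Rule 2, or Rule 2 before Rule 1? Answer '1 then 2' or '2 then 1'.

Order 1 then 2:
  1 Final Vowel Deletion: [gutififu] → [gutifif]
  2 Voicing Between Vowels: [gutifif] → [gudivif]
  result: [gudivif]
Order 2 then 1:
  2 Voicing Between Vowels: [gutififu] → [gudivivu]
  1 Final Vowel Deletion: [gudivivu] → [gudiviv]
  result: [gudiviv]

2 then 1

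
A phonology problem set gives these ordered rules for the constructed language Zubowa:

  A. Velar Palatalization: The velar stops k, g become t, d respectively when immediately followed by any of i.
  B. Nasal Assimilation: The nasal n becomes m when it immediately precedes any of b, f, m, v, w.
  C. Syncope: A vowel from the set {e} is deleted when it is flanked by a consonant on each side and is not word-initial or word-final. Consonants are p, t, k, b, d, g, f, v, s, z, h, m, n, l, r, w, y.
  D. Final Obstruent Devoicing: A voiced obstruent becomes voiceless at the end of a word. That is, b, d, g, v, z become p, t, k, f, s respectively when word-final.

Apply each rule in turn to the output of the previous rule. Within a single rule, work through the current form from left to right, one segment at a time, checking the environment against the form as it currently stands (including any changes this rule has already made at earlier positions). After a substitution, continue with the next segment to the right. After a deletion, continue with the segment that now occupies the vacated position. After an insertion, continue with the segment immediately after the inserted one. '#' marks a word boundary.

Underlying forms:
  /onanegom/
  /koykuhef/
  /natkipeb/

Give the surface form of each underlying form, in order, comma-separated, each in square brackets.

[onangom], [koykuhf], [nattipp]

/onanegom/:
  A Velar Palatalization: no change — [onanegom]
  B Nasal Assimilation: no change — [onanegom]
  C Syncope: [onanegom] → [onangom]
  D Final Obstruent Devoicing: no change — [onangom]
/koykuhef/:
  A Velar Palatalization: no change — [koykuhef]
  B Nasal Assimilation: no change — [koykuhef]
  C Syncope: [koykuhef] → [koykuhf]
  D Final Obstruent Devoicing: no change — [koykuhf]
/natkipeb/:
  A Velar Palatalization: [natkipeb] → [nattipeb]
  B Nasal Assimilation: no change — [nattipeb]
  C Syncope: [nattipeb] → [nattipb]
  D Final Obstruent Devoicing: [nattipb] → [nattipp]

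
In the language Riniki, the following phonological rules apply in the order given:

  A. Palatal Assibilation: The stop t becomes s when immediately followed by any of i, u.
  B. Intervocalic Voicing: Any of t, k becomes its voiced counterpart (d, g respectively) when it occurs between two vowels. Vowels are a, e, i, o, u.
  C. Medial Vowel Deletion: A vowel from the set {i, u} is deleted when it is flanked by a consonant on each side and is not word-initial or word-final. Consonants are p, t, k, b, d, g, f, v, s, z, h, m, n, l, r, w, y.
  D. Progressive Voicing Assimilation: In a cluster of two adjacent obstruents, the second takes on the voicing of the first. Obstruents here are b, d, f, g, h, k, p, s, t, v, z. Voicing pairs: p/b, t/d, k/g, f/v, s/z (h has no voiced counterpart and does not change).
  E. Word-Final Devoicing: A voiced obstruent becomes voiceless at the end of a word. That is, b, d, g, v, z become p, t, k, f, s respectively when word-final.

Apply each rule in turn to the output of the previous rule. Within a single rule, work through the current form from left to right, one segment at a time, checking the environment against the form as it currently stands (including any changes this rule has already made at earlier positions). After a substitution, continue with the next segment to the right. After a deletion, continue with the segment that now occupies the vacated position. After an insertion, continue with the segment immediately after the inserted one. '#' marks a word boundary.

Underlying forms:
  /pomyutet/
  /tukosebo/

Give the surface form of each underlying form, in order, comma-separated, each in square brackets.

[pomydet], [skosebo]

/pomyutet/:
  A Palatal Assibilation: no change — [pomyutet]
  B Intervocalic Voicing: [pomyutet] → [pomyudet]
  C Medial Vowel Deletion: [pomyudet] → [pomydet]
  D Progressive Voicing Assimilation: no change — [pomydet]
  E Word-Final Devoicing: no change — [pomydet]
/tukosebo/:
  A Palatal Assibilation: [tukosebo] → [sukosebo]
  B Intervocalic Voicing: [sukosebo] → [sugosebo]
  C Medial Vowel Deletion: [sugosebo] → [sgosebo]
  D Progressive Voicing Assimilation: [sgosebo] → [skosebo]
  E Word-Final Devoicing: no change — [skosebo]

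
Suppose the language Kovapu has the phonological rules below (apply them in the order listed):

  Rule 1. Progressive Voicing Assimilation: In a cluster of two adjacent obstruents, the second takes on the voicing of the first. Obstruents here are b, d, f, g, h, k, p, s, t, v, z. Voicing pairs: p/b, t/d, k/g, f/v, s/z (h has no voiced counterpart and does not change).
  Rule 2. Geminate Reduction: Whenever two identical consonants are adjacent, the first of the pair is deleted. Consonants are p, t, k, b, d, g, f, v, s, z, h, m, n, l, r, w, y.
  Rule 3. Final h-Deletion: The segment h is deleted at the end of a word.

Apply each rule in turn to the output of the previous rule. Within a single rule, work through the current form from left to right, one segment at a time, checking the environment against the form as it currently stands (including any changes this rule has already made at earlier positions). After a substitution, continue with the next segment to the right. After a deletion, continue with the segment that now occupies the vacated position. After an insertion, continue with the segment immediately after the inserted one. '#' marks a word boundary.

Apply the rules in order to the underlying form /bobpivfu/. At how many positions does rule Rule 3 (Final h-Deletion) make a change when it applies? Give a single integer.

Rule 1 Progressive Voicing Assimilation: [bobpivfu] → [bobbivvu]
Rule 2 Geminate Reduction: [bobbivvu] → [bobivu]
Rule 3 Final h-Deletion: no change — [bobivu]
Rule Rule 3 changed 0 position(s).

0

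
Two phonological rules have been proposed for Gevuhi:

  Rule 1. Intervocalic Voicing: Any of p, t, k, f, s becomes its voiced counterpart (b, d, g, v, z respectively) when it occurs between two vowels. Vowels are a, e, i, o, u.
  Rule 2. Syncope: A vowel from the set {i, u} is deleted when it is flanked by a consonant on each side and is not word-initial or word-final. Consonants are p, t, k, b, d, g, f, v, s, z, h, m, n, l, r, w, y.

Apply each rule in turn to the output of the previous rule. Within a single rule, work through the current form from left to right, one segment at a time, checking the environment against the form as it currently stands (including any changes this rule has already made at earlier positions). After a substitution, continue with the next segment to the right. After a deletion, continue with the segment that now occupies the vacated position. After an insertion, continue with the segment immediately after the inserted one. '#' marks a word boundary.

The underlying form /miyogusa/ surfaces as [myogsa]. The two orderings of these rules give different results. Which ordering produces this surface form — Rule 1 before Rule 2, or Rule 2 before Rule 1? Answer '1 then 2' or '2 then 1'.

Order 1 then 2:
  1 Intervocalic Voicing: [miyogusa] → [miyoguza]
  2 Syncope: [miyoguza] → [myogza]
  result: [myogza]
Order 2 then 1:
  2 Syncope: [miyogusa] → [myogsa]
  1 Intervocalic Voicing: no change — [myogsa]
  result: [myogsa]

2 then 1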